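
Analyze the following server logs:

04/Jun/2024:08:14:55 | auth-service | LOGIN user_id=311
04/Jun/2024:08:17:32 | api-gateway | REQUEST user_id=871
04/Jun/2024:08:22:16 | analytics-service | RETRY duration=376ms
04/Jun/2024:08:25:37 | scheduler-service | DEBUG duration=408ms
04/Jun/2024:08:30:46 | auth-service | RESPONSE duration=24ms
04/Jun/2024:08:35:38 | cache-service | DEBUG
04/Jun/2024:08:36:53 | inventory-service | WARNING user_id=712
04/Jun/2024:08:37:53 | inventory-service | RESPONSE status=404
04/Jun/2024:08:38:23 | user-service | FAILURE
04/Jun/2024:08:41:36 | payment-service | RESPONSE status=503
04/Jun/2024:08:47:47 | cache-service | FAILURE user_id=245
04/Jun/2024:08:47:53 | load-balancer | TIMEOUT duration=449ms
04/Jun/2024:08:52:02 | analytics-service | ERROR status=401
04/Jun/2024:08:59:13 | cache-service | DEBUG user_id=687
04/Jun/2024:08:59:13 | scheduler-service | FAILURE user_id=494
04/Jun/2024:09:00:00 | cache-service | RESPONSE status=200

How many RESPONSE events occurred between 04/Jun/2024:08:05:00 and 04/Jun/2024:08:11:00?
0

To count events in the time window:

1. Window boundaries: 04/Jun/2024:08:05:00 to 04/Jun/2024:08:11:00
2. Filter for RESPONSE events within this window
3. Count matching events: 0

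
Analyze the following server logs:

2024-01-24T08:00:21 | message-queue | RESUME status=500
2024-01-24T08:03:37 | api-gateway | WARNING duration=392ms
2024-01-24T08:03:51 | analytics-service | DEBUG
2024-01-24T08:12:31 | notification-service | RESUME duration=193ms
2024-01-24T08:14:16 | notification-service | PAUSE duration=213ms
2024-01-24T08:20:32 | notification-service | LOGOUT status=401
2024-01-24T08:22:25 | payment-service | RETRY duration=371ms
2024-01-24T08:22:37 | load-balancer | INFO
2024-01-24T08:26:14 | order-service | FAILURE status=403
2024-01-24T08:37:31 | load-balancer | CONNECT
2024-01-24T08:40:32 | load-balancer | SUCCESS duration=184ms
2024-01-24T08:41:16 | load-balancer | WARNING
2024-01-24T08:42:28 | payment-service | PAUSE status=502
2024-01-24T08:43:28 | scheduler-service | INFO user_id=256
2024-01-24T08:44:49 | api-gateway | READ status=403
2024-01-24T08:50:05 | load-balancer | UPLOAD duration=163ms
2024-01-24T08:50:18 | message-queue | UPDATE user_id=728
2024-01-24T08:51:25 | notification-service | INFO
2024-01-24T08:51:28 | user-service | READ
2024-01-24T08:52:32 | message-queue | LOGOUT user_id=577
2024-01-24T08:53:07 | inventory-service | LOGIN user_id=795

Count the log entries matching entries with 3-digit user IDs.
4

To find matching entries:

1. Pattern to match: entries with 3-digit user IDs
2. Scan each log entry for the pattern
3. Count matches: 4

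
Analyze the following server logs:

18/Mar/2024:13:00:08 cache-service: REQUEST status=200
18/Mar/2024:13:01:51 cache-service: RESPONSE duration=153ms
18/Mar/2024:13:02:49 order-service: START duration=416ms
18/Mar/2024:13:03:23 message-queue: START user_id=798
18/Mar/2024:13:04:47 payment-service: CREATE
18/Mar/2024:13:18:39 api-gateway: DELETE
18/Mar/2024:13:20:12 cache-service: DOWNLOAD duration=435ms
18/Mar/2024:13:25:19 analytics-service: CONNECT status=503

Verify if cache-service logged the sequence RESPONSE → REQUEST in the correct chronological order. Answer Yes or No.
No

To verify sequence order:

1. Find all events in sequence RESPONSE → REQUEST for cache-service
2. Extract their timestamps
3. Check if timestamps are in ascending order
4. Result: No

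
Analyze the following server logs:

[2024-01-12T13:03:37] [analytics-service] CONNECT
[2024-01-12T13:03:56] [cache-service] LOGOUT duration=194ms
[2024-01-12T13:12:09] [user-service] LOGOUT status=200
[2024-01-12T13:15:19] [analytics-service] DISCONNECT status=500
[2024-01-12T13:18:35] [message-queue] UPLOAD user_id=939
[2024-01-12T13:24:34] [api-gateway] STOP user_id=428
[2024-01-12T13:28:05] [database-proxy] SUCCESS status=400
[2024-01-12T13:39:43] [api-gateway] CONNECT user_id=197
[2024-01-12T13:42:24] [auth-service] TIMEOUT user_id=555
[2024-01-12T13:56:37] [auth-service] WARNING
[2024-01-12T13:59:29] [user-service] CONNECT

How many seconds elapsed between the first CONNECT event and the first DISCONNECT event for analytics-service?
702

To find the time between events:

1. Locate the first CONNECT event for analytics-service: 2024-01-12T13:03:37
2. Locate the first DISCONNECT event for analytics-service: 2024-01-12T13:15:19
3. Calculate the difference: 2024-01-12T13:15:19 - 2024-01-12T13:03:37 = 702 seconds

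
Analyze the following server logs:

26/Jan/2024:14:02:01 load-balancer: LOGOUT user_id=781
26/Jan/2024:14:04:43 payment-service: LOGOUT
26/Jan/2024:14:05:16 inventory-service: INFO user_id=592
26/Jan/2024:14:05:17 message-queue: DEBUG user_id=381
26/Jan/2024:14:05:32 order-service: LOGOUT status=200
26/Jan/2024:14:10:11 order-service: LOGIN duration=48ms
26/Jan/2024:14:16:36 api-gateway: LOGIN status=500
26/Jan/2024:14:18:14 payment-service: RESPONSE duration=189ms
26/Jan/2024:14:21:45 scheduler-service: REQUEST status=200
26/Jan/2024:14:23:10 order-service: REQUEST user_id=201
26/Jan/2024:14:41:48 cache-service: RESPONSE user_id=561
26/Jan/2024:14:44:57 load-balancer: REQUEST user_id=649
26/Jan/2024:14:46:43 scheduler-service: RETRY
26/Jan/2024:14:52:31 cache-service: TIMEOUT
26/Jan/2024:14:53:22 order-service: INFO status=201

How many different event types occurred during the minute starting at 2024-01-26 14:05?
3

To count unique event types:

1. Filter events in the minute starting at 2024-01-26 14:05
2. Extract event types from matching entries
3. Count unique types: 3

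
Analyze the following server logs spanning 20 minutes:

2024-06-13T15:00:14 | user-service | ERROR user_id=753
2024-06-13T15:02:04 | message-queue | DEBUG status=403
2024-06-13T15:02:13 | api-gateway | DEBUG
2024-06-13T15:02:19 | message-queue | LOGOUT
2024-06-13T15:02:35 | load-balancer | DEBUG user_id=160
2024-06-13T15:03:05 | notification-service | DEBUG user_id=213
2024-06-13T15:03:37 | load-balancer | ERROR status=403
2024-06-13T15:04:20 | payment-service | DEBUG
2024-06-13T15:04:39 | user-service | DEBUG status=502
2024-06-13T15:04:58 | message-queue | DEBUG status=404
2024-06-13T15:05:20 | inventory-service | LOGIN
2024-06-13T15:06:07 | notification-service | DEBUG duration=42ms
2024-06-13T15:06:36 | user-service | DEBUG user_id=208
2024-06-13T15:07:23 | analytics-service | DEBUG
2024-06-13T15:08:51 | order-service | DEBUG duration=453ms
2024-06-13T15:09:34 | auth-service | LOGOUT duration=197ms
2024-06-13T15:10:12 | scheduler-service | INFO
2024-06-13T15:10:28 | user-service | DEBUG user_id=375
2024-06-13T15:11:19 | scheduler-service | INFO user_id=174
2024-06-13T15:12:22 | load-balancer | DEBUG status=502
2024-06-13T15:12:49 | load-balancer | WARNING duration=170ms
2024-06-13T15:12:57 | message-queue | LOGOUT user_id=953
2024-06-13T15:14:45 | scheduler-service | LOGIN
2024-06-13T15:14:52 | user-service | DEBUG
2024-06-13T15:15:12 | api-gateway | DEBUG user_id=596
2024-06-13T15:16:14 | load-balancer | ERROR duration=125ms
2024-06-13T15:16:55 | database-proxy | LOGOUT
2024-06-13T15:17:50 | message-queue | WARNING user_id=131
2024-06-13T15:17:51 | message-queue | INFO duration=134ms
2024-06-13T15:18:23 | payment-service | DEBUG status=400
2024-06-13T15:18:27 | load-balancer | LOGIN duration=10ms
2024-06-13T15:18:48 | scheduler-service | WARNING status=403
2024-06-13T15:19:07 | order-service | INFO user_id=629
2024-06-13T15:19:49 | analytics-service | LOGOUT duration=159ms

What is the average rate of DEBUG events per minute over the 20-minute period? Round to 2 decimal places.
0.8

To calculate the rate:

1. Count total DEBUG events: 16
2. Total time period: 20 minutes
3. Rate = 16 / 20 = 0.8 events per minute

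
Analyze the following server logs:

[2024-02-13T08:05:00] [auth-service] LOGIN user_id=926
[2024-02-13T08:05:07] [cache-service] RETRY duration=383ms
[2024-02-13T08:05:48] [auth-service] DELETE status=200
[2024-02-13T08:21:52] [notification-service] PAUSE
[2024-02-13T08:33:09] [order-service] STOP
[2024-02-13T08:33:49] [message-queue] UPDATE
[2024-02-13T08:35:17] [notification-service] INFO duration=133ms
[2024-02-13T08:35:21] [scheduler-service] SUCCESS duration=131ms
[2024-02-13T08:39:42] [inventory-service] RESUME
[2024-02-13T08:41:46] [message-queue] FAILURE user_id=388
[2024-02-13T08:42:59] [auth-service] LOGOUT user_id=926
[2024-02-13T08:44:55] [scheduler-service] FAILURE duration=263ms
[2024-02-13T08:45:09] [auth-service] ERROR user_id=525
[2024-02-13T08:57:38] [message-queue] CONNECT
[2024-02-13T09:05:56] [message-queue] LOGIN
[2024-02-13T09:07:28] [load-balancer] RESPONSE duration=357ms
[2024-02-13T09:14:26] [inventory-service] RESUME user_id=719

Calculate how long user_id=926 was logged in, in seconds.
2279

To calculate session duration:

1. Find LOGIN event for user_id=926: 2024-02-13T08:05:00
2. Find LOGOUT event for user_id=926: 2024-02-13T08:42:59
3. Session duration: 2024-02-13T08:42:59 - 2024-02-13T08:05:00 = 2279 seconds (37 minutes)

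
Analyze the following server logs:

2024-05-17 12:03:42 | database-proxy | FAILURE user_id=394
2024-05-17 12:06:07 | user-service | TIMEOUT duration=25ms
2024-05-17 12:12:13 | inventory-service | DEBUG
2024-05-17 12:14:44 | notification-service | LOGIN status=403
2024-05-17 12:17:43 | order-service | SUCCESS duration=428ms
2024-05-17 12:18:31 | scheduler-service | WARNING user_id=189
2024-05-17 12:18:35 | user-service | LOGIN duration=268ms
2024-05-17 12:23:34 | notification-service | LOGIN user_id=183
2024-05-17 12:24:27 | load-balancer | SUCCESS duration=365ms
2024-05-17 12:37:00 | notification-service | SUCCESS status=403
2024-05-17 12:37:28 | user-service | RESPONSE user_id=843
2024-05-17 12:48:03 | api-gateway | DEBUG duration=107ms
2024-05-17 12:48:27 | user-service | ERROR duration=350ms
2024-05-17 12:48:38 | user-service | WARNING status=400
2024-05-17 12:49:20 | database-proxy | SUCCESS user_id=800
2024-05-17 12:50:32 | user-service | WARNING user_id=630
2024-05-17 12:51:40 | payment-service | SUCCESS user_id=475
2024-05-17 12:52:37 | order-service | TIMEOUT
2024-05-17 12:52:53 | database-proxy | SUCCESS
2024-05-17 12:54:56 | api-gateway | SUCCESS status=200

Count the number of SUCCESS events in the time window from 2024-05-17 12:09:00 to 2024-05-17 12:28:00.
2

To count events in the time window:

1. Window boundaries: 2024-05-17 12:09:00 to 2024-05-17 12:28:00
2. Filter for SUCCESS events within this window
3. Count matching events: 2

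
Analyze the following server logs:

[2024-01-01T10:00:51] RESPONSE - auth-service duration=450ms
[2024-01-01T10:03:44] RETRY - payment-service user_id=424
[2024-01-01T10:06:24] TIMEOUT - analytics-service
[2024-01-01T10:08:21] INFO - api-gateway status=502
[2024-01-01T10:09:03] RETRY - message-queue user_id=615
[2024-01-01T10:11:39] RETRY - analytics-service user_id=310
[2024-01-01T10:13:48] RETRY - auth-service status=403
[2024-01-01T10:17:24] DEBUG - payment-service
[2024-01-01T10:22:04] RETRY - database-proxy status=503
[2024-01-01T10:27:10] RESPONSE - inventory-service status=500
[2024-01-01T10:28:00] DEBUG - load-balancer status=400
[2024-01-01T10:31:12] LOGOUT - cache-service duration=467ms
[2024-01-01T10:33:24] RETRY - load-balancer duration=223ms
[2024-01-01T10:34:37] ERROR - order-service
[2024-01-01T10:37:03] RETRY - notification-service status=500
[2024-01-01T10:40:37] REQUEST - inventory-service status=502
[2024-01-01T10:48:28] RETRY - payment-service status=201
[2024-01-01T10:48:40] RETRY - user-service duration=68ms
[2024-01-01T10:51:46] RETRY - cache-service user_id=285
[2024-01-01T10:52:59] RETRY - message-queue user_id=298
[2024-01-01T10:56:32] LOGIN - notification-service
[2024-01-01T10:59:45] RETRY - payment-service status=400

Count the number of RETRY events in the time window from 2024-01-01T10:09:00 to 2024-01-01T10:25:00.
4

To count events in the time window:

1. Window boundaries: 2024-01-01T10:09:00 to 2024-01-01T10:25:00
2. Filter for RETRY events within this window
3. Count matching events: 4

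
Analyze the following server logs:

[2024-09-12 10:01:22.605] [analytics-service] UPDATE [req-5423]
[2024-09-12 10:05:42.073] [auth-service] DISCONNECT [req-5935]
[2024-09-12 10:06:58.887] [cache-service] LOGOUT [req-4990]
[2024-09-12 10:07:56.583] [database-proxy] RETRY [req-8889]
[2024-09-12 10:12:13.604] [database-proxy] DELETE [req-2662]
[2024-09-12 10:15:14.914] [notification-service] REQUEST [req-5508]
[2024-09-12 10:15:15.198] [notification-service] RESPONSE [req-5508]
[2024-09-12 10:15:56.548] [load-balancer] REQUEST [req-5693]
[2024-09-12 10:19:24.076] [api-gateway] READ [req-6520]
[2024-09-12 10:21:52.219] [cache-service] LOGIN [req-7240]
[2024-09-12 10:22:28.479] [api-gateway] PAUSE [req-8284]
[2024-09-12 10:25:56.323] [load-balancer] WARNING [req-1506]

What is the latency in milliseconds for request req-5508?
284

To calculate latency:

1. Find REQUEST with id req-5508: 2024-09-12 10:15:14.914
2. Find RESPONSE with id req-5508: 2024-09-12 10:15:15.198
3. Latency: 2024-09-12 10:15:15.198 - 2024-09-12 10:15:14.914 = 284ms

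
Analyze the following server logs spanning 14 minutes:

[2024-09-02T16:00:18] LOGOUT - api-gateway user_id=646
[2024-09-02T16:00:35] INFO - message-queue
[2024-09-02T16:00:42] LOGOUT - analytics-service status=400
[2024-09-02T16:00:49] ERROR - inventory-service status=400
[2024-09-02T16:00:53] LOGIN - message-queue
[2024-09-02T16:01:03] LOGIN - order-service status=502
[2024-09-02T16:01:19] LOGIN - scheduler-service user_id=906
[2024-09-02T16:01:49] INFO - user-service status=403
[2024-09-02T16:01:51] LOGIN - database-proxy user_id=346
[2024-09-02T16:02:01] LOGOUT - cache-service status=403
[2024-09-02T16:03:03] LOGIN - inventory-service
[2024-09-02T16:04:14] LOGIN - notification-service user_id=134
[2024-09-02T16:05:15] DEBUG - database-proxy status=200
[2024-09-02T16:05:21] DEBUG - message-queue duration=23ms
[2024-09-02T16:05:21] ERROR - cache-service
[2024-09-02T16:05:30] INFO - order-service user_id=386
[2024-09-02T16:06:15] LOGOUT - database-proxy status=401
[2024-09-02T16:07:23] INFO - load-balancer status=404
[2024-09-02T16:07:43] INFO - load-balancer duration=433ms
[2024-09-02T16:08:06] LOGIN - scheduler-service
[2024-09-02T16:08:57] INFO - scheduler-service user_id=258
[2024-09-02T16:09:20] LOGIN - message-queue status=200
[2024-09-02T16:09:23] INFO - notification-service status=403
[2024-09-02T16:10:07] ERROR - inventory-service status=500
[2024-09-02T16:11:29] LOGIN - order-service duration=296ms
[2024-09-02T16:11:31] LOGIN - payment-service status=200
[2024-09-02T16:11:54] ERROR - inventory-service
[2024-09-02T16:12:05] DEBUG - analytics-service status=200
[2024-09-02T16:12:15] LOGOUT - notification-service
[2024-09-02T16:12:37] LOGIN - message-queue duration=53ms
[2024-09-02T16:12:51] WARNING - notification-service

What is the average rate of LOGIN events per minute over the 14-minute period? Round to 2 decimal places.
0.79

To calculate the rate:

1. Count total LOGIN events: 11
2. Total time period: 14 minutes
3. Rate = 11 / 14 = 0.79 events per minute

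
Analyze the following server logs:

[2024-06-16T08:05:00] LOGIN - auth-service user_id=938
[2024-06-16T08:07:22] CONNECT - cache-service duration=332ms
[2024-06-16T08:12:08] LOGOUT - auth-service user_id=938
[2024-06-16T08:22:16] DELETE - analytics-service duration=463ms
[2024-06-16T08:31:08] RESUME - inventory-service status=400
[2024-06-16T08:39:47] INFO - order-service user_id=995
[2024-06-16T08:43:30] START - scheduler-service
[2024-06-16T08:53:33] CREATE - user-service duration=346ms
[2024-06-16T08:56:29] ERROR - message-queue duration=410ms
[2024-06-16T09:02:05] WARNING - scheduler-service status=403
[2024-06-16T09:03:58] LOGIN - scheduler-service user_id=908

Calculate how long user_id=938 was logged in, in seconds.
428

To calculate session duration:

1. Find LOGIN event for user_id=938: 2024-06-16T08:05:00
2. Find LOGOUT event for user_id=938: 2024-06-16T08:12:08
3. Session duration: 2024-06-16T08:12:08 - 2024-06-16T08:05:00 = 428 seconds (7 minutes)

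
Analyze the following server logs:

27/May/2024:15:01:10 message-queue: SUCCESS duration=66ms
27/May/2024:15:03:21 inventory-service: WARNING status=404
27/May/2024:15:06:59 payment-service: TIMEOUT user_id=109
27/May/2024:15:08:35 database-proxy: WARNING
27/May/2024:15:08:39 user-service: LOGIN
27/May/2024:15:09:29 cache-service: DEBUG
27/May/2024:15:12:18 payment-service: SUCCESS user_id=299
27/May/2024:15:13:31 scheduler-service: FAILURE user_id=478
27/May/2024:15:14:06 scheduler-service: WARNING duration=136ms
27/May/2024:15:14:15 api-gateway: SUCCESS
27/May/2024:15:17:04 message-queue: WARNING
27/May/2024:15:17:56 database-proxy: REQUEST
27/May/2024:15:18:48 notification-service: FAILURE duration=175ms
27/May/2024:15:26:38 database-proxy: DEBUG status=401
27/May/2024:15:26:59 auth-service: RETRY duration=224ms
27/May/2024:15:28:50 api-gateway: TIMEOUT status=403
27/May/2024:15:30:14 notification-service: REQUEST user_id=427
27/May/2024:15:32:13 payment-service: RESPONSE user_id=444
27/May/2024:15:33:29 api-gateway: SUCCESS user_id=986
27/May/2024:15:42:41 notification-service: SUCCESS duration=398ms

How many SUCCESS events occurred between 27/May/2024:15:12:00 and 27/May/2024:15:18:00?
2

To count events in the time window:

1. Window boundaries: 27/May/2024:15:12:00 to 27/May/2024:15:18:00
2. Filter for SUCCESS events within this window
3. Count matching events: 2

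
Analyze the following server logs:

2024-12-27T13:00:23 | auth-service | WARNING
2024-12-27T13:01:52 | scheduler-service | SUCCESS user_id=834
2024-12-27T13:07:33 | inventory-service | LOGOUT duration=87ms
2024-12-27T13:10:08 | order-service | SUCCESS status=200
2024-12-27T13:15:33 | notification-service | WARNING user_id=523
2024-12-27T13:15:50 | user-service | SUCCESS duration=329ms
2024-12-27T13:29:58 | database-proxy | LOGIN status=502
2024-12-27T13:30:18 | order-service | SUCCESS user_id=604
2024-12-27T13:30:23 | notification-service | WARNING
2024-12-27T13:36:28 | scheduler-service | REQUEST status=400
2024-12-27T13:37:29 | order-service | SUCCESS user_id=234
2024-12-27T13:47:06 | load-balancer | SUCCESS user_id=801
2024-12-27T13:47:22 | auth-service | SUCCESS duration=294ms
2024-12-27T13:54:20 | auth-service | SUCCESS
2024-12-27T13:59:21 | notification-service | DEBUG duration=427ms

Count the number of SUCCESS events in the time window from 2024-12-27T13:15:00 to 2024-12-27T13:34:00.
2

To count events in the time window:

1. Window boundaries: 2024-12-27T13:15:00 to 2024-12-27T13:34:00
2. Filter for SUCCESS events within this window
3. Count matching events: 2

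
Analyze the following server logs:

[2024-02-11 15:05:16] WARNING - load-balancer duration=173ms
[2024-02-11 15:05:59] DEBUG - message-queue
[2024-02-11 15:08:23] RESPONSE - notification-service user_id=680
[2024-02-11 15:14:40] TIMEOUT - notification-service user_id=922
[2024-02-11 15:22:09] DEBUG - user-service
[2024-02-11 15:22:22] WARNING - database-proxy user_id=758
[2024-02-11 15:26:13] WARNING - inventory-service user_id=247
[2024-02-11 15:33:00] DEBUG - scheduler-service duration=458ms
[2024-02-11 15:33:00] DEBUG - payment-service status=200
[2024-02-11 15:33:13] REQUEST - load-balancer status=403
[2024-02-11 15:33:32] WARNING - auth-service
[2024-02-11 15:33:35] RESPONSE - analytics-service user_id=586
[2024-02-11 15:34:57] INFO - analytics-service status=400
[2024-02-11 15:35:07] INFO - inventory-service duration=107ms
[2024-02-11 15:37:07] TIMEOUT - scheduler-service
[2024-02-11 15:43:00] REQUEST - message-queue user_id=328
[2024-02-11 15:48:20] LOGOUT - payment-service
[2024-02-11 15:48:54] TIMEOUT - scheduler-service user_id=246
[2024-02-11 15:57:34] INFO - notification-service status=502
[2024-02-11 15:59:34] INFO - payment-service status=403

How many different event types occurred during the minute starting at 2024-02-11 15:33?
4

To count unique event types:

1. Filter events in the minute starting at 2024-02-11 15:33
2. Extract event types from matching entries
3. Count unique types: 4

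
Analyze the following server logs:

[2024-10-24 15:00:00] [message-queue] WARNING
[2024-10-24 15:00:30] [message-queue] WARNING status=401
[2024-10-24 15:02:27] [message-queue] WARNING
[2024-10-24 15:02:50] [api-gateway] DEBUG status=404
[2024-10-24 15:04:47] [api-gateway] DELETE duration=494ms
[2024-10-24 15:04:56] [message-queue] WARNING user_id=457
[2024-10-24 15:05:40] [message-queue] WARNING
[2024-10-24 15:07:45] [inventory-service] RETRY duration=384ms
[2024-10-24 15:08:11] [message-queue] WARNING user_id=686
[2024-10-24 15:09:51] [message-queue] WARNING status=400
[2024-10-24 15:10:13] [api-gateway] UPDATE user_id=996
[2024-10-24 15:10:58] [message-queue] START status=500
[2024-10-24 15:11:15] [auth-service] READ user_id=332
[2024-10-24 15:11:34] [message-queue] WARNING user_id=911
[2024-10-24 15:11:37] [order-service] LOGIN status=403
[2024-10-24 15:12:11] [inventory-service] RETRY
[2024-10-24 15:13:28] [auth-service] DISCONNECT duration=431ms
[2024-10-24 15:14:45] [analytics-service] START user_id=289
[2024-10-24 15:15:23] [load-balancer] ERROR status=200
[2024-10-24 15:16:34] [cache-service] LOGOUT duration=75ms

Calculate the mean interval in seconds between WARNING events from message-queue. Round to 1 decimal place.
99.1

To calculate average interval:

1. Find all WARNING events for message-queue in order
2. Calculate time gaps between consecutive events
3. Compute mean of gaps: 694 / 7 = 99.1 seconds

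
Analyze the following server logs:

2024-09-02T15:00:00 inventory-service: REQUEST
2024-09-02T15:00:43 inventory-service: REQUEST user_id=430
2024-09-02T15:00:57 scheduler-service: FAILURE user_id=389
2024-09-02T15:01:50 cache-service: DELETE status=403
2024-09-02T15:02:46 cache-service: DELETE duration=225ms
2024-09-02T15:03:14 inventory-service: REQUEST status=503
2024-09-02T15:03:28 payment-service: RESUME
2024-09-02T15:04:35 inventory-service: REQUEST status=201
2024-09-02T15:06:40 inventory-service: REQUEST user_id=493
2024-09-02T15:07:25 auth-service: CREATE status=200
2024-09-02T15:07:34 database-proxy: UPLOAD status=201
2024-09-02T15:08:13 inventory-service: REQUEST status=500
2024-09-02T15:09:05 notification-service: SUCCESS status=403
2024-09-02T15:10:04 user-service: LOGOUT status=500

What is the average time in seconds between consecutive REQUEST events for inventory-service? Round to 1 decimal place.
98.6

To calculate average interval:

1. Find all REQUEST events for inventory-service in order
2. Calculate time gaps between consecutive events
3. Compute mean of gaps: 493 / 5 = 98.6 seconds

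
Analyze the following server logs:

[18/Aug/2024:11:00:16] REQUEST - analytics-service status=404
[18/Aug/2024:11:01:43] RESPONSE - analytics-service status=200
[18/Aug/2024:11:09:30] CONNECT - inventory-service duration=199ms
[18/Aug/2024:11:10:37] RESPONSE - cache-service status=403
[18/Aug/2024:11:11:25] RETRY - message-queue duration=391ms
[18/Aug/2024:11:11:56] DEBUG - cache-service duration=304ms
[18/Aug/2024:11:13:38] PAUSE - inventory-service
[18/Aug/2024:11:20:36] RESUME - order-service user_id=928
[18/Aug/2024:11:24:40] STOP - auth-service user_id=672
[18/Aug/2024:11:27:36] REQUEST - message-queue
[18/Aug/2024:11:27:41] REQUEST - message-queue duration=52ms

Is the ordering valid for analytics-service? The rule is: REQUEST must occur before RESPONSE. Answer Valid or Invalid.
Valid

To validate ordering:

1. Required order: REQUEST → RESPONSE
2. Rule: REQUEST must occur before RESPONSE
3. Check actual order of events for analytics-service
4. Result: Valid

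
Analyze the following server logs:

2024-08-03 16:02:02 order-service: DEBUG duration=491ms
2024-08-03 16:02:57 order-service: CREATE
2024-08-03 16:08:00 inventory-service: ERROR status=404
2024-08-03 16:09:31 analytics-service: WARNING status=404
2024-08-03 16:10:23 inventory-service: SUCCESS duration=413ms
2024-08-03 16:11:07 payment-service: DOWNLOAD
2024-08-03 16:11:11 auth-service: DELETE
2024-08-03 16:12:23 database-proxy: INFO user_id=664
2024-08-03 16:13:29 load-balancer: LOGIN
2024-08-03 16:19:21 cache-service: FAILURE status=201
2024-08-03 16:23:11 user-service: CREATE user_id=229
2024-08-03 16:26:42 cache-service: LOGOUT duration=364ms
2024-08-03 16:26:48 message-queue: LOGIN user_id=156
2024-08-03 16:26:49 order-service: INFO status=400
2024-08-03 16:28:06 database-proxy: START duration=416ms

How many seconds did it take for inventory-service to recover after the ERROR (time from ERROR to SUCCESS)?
143

To calculate recovery time:

1. Find ERROR event for inventory-service: 2024-08-03 16:08:00
2. Find next SUCCESS event for inventory-service: 2024-08-03 16:10:23
3. Recovery time: 2024-08-03 16:10:23 - 2024-08-03 16:08:00 = 143 seconds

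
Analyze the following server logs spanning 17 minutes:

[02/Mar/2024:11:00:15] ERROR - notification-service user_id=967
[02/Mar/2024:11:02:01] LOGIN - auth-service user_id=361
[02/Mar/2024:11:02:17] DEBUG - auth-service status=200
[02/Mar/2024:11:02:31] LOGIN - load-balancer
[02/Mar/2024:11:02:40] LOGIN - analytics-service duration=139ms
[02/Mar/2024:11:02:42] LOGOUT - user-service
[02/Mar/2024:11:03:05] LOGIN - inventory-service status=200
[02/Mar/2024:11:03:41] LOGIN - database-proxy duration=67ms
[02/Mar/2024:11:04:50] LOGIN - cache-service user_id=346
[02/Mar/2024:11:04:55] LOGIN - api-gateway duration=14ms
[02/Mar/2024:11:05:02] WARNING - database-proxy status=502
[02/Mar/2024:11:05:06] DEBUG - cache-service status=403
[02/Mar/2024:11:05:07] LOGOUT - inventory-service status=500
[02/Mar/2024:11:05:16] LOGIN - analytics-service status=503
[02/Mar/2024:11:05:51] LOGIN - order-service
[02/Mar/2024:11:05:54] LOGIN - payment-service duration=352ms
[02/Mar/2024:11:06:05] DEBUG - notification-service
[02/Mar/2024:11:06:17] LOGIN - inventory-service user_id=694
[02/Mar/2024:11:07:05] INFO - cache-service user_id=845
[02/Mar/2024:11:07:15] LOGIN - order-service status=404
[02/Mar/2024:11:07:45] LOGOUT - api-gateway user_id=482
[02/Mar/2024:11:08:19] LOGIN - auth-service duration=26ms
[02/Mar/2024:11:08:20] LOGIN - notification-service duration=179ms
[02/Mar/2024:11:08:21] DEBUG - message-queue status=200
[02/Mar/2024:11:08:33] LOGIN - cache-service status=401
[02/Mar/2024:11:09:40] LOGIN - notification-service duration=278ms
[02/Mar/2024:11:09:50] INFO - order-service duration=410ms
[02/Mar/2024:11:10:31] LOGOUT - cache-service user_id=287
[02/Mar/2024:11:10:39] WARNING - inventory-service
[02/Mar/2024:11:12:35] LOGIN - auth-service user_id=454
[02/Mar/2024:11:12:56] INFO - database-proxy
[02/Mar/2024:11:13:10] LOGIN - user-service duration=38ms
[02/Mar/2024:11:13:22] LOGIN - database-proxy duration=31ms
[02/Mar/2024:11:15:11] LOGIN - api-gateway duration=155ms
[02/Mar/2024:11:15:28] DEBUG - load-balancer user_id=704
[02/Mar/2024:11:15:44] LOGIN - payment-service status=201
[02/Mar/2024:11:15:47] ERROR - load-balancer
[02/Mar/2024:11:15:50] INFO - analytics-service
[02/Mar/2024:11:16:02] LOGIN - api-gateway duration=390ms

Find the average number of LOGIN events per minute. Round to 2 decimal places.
1.29

To calculate the rate:

1. Count total LOGIN events: 22
2. Total time period: 17 minutes
3. Rate = 22 / 17 = 1.29 events per minute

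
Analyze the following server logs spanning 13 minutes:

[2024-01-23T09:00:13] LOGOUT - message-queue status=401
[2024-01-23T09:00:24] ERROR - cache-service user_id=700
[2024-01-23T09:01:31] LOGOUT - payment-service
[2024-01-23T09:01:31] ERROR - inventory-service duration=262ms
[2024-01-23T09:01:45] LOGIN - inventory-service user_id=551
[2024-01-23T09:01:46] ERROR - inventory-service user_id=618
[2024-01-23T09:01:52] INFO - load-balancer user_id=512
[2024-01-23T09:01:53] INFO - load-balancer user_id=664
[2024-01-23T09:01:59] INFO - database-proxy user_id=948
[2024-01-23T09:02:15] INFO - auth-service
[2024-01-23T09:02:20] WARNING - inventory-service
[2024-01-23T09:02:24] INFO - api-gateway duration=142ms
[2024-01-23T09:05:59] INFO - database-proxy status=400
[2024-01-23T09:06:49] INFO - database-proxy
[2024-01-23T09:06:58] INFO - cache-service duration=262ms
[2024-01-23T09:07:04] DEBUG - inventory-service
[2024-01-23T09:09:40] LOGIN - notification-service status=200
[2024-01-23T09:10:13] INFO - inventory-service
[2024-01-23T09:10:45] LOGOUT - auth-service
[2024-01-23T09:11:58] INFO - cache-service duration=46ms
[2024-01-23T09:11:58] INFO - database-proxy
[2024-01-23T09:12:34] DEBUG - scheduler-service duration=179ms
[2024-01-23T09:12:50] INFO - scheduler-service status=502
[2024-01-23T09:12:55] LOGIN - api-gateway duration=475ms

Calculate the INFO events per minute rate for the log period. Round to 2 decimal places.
0.92

To calculate the rate:

1. Count total INFO events: 12
2. Total time period: 13 minutes
3. Rate = 12 / 13 = 0.92 events per minute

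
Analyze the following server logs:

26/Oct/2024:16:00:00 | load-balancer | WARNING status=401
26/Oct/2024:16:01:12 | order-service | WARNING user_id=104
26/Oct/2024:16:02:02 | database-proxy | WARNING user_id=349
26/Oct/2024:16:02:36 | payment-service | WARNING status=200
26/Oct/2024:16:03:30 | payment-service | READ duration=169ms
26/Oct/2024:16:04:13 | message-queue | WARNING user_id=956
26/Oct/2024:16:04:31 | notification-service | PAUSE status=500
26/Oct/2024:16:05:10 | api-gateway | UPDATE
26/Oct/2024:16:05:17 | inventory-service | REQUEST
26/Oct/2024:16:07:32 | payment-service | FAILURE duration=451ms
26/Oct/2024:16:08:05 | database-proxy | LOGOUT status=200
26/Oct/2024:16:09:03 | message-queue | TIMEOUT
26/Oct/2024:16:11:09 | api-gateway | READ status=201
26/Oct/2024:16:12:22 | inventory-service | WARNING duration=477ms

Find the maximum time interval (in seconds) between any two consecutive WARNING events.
489

To find the longest gap:

1. Extract all WARNING events in chronological order
2. Calculate time differences between consecutive events
3. Find the maximum difference
4. Longest gap: 489 seconds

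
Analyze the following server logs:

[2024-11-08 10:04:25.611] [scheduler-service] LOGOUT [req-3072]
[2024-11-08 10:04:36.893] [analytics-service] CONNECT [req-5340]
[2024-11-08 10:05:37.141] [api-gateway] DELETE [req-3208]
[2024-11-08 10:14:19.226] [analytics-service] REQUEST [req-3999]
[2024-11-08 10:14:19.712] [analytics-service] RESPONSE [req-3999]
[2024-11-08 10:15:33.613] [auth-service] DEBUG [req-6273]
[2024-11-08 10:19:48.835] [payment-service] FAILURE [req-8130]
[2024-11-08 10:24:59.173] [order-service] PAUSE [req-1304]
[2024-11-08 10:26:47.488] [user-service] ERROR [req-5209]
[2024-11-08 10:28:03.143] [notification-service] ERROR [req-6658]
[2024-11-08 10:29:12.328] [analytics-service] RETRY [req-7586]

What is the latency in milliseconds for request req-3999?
486

To calculate latency:

1. Find REQUEST with id req-3999: 2024-11-08 10:14:19.226
2. Find RESPONSE with id req-3999: 2024-11-08 10:14:19.712
3. Latency: 2024-11-08 10:14:19.712 - 2024-11-08 10:14:19.226 = 486ms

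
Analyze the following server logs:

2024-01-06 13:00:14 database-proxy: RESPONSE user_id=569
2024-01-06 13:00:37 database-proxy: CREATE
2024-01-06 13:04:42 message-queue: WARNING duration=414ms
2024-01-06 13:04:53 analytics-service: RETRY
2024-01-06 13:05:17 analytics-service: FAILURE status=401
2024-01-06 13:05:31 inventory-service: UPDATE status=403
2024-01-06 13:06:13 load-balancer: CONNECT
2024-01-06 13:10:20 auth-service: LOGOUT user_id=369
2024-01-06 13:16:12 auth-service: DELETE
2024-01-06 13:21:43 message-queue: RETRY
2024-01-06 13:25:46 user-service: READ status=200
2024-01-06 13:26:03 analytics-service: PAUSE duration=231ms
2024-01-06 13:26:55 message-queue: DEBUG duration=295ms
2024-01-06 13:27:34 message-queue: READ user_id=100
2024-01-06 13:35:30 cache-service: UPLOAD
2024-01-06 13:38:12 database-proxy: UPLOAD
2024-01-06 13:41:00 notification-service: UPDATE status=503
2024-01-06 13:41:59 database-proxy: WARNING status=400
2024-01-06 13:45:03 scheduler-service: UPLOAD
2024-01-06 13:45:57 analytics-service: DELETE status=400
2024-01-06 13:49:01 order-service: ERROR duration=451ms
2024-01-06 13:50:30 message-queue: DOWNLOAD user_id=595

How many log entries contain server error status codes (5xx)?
1

To find matching entries:

1. Pattern to match: server error status codes (5xx)
2. Scan each log entry for the pattern
3. Count matches: 1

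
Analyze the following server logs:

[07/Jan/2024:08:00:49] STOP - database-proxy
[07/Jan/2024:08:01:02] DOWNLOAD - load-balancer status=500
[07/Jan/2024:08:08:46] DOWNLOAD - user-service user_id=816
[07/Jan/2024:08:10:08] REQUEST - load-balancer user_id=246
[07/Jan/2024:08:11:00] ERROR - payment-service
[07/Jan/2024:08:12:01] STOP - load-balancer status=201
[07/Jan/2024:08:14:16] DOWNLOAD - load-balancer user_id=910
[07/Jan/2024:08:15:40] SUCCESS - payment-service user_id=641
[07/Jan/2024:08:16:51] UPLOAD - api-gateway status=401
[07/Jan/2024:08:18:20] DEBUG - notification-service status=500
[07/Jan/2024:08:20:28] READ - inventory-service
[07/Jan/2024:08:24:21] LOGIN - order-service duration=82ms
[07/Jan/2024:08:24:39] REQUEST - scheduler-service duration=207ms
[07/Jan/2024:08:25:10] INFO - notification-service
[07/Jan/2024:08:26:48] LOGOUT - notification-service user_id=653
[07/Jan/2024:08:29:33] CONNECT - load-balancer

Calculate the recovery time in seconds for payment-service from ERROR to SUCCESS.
280

To calculate recovery time:

1. Find ERROR event for payment-service: 07/Jan/2024:08:11:00
2. Find next SUCCESS event for payment-service: 07/Jan/2024:08:15:40
3. Recovery time: 07/Jan/2024:08:15:40 - 07/Jan/2024:08:11:00 = 280 seconds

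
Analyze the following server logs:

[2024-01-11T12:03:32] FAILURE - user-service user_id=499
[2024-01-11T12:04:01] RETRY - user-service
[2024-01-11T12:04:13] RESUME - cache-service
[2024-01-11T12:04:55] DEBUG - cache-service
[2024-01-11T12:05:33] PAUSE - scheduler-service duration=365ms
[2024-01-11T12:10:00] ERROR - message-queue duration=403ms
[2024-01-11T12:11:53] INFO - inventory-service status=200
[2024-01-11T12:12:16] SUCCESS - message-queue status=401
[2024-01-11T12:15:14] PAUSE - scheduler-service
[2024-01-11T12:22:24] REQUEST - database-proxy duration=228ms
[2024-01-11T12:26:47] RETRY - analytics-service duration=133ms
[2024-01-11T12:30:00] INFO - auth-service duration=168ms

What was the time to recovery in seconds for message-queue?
136

To calculate recovery time:

1. Find ERROR event for message-queue: 2024-01-11T12:10:00
2. Find next SUCCESS event for message-queue: 2024-01-11T12:12:16
3. Recovery time: 2024-01-11T12:12:16 - 2024-01-11T12:10:00 = 136 seconds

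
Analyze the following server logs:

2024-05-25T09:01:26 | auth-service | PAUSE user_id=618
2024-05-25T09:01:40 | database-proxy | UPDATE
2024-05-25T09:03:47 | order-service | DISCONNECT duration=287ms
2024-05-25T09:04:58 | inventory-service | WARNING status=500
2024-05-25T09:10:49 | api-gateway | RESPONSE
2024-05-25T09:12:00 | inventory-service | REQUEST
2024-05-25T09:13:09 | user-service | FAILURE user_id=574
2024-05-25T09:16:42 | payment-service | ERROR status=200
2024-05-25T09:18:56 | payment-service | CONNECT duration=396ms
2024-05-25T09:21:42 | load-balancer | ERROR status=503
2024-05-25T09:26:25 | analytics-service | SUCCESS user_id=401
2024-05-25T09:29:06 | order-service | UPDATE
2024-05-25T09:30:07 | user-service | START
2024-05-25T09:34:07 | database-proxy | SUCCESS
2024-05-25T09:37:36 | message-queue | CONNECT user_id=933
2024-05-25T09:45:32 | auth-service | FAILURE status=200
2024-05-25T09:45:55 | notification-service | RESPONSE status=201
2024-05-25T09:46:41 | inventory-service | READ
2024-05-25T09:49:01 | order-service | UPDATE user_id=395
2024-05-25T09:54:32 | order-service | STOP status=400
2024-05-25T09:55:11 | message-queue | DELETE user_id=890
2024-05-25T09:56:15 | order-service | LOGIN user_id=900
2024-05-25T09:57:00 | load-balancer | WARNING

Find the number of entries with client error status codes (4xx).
1

To find matching entries:

1. Pattern to match: client error status codes (4xx)
2. Scan each log entry for the pattern
3. Count matches: 1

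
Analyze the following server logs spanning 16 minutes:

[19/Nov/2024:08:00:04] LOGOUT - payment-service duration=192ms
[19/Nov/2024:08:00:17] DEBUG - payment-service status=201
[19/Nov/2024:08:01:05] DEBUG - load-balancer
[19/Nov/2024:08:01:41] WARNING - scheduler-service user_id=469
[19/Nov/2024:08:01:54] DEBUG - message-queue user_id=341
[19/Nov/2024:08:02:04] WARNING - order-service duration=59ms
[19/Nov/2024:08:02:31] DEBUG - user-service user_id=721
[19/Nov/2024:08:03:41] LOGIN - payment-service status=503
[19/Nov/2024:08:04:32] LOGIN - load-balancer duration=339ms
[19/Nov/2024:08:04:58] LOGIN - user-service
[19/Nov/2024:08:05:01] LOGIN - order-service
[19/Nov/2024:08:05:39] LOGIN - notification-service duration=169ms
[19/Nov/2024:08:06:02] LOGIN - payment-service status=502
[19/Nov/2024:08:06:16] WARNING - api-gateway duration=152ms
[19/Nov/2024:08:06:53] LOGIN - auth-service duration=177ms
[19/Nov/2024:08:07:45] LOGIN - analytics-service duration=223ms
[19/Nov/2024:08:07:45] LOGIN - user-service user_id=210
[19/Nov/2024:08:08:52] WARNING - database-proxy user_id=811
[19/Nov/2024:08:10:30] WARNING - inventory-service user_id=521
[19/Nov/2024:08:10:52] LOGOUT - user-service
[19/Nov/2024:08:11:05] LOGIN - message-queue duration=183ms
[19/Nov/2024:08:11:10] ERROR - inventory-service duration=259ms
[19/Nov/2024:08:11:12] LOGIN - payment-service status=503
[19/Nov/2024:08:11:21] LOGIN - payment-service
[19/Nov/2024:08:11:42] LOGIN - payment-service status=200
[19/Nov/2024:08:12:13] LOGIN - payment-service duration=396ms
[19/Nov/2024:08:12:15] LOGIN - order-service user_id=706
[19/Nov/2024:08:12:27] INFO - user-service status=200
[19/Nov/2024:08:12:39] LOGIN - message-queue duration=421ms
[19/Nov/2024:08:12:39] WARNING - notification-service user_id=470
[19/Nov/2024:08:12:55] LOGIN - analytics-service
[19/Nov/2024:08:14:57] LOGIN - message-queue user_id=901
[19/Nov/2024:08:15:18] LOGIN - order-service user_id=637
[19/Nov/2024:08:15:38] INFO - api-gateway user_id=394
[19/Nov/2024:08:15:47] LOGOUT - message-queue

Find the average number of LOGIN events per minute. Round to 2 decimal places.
1.19

To calculate the rate:

1. Count total LOGIN events: 19
2. Total time period: 16 minutes
3. Rate = 19 / 16 = 1.19 events per minute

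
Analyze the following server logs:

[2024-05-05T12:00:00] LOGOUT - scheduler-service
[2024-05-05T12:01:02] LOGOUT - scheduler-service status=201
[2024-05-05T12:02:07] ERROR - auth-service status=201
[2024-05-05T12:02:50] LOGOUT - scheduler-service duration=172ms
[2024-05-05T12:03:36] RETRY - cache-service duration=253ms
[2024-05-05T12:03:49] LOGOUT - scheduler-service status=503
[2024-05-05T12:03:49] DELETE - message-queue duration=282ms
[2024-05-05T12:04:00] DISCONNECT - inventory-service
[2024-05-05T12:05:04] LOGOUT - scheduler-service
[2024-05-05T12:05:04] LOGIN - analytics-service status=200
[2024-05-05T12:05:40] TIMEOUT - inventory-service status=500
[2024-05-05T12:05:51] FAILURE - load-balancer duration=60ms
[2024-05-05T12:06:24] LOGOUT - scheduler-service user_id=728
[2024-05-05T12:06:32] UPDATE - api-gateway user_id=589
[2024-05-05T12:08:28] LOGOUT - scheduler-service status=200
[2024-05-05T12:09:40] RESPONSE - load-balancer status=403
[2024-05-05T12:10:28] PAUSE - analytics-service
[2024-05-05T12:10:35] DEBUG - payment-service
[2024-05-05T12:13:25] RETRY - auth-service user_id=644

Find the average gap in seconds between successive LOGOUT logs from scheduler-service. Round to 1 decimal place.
84.7

To calculate average interval:

1. Find all LOGOUT events for scheduler-service in order
2. Calculate time gaps between consecutive events
3. Compute mean of gaps: 508 / 6 = 84.7 seconds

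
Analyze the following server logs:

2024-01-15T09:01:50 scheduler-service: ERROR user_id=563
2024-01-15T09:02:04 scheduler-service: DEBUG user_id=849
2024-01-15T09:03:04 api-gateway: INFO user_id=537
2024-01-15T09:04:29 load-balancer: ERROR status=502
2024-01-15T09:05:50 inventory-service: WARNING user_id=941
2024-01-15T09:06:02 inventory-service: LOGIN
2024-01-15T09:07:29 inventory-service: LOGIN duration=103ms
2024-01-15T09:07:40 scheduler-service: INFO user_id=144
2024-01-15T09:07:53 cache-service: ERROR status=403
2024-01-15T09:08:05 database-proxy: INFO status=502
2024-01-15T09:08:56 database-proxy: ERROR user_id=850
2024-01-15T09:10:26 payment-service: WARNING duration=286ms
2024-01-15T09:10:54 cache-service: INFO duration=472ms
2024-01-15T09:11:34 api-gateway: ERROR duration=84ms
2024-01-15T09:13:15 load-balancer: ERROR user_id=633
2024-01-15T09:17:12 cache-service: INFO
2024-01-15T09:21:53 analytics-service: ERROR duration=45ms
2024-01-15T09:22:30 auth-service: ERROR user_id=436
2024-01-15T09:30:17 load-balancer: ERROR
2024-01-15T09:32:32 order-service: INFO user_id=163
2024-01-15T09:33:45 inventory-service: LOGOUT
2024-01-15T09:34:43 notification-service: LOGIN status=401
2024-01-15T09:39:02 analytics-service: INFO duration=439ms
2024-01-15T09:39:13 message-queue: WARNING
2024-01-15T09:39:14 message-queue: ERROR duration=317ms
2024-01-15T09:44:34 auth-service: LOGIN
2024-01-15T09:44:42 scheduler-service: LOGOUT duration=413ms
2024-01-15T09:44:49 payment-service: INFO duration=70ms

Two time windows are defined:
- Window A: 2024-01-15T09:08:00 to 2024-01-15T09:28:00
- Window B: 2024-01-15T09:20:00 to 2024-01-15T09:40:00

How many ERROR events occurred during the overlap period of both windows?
2

To find overlap events:

1. Window A: 2024-01-15T09:08:00 to 2024-01-15T09:28:00
2. Window B: 2024-01-15T09:20:00 to 2024-01-15T09:40:00
3. Overlap period: 2024-01-15T09:20:00 to 2024-01-15T09:28:00
4. Count ERROR events in overlap: 2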